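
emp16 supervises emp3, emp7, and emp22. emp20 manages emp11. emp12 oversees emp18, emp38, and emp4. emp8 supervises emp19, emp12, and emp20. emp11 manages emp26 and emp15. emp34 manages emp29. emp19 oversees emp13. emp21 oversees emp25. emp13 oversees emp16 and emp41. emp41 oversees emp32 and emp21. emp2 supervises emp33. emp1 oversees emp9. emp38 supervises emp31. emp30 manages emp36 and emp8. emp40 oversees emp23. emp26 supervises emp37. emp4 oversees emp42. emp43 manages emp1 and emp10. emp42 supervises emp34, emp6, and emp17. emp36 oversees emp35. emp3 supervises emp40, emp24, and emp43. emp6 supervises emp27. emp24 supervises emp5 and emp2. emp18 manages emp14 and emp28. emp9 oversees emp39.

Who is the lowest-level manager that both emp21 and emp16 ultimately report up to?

emp21's chain of managers is emp41, emp13, emp19, emp8, emp30. emp16's chain of managers is emp13, emp19, emp8, emp30. The first manager that appears in both chains is emp13.

emp13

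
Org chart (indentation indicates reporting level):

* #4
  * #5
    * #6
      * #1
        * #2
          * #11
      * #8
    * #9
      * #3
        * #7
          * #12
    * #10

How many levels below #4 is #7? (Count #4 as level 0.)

4

Chain from #7 up to #4: #7 → #3 → #9 → #5 → #4. That is 4 steps up, so #7 is 4 levels below #4.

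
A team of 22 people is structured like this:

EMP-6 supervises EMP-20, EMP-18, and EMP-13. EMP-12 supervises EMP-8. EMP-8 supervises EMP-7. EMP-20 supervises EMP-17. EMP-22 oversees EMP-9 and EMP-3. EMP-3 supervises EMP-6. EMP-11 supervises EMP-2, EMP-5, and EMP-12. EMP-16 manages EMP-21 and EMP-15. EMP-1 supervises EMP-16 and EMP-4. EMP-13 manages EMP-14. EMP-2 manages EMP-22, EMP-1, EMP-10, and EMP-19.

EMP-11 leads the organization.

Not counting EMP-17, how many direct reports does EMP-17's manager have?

EMP-17 reports to EMP-20, and EMP-20 has no other direct reports. EMP-17 has 0 peers.

0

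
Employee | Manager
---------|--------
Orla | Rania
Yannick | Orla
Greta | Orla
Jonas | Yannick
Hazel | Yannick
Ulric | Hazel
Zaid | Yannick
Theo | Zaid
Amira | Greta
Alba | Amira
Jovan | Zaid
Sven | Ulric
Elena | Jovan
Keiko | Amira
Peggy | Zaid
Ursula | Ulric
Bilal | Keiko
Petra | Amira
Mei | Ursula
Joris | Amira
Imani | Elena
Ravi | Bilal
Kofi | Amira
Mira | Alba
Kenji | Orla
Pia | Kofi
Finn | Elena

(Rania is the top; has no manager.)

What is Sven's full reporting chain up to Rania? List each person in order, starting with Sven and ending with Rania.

Sven -> Ulric -> Hazel -> Yannick -> Orla -> Rania

Sven reports to Ulric. Ulric reports to Hazel. Hazel reports to Yannick. Yannick reports to Orla. Orla reports to Rania. Rania is at the top.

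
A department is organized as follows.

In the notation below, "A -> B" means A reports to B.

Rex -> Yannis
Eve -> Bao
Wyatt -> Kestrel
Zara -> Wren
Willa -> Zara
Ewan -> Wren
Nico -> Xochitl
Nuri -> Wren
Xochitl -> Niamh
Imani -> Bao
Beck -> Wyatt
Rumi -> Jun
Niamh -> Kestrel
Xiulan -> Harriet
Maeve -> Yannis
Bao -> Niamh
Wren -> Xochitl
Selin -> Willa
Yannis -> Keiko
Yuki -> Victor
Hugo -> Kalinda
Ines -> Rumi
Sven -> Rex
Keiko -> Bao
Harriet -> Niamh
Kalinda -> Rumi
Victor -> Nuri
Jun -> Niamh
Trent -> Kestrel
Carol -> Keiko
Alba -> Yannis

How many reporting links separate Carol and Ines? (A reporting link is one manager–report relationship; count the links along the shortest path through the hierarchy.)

6

Carol is 3 levels below Niamh, and Ines is 3 levels below Niamh (their lowest common manager). The shortest path runs up from Carol to Niamh and back down to Ines: 3 + 3 = 6 links.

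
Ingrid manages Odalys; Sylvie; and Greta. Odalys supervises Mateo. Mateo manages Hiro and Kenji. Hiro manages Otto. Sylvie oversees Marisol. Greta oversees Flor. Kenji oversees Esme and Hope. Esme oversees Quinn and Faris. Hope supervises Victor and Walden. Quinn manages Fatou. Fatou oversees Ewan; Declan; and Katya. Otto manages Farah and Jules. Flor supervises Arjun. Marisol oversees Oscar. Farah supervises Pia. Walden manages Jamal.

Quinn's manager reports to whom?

Kenji

Quinn reports to Esme, and Esme reports to Kenji. So Quinn's skip-level manager is Kenji.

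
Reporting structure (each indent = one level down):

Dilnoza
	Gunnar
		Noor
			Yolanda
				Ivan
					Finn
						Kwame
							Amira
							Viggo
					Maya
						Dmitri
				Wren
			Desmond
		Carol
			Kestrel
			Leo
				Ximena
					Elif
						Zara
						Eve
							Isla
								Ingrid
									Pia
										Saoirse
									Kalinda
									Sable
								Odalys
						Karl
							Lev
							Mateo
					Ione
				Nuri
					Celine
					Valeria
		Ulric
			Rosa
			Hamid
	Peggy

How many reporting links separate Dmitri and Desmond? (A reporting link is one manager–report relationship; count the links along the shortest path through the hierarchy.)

5

Dmitri is 4 levels below Noor, and Desmond is 1 level below Noor (their lowest common manager). The shortest path runs up from Dmitri to Noor and back down to Desmond: 4 + 1 = 5 links.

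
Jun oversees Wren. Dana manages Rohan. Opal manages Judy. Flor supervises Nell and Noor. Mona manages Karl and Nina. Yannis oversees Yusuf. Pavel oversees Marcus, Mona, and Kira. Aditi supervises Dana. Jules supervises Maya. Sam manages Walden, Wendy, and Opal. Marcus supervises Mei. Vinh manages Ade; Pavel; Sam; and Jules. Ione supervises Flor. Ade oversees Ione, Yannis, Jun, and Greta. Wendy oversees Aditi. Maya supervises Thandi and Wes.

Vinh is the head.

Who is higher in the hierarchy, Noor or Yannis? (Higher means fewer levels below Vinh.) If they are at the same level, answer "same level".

Yannis

Noor is 4 levels below Vinh; Yannis is 2. Yannis is higher.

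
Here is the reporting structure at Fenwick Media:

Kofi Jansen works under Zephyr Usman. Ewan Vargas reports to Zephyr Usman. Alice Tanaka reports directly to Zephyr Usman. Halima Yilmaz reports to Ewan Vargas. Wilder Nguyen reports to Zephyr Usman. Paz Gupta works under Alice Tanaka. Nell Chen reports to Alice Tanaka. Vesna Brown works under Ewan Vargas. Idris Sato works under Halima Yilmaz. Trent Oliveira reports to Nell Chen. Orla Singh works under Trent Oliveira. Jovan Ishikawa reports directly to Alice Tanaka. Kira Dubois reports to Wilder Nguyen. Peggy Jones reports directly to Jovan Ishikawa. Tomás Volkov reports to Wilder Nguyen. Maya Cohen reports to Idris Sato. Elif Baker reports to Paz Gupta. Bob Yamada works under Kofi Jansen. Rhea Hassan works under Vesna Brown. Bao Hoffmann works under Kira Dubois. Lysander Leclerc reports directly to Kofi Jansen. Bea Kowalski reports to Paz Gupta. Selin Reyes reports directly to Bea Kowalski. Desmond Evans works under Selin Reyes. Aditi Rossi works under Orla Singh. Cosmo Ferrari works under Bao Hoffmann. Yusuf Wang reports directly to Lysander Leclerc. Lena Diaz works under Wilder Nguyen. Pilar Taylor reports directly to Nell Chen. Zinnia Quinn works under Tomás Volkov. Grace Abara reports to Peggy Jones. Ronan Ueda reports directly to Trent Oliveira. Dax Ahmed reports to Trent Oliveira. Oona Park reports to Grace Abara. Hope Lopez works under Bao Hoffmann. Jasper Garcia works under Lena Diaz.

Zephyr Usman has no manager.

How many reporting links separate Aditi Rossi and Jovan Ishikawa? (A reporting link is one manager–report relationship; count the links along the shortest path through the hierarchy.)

5

Aditi Rossi is 4 levels below Alice Tanaka, and Jovan Ishikawa is 1 level below Alice Tanaka (their lowest common manager). The shortest path runs up from Aditi Rossi to Alice Tanaka and back down to Jovan Ishikawa: 4 + 1 = 5 links.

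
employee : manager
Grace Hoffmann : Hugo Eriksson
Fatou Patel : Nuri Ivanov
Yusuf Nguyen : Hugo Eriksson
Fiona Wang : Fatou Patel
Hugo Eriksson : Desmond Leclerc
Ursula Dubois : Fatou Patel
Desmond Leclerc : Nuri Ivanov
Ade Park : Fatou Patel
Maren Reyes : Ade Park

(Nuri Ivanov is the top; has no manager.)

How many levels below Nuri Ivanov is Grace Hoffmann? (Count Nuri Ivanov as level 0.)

3

Chain from Grace Hoffmann up to Nuri Ivanov: Grace Hoffmann → Hugo Eriksson → Desmond Leclerc → Nuri Ivanov. That is 3 steps up, so Grace Hoffmann is 3 levels below Nuri Ivanov.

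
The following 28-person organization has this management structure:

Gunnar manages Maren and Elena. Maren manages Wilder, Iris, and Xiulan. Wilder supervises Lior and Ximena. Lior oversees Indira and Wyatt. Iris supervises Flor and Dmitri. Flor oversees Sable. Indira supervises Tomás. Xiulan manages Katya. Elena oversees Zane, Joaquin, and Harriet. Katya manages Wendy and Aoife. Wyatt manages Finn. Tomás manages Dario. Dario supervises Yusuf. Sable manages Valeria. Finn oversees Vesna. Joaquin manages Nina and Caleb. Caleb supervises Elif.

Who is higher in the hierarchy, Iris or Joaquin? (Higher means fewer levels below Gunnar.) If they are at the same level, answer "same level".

Both Iris and Joaquin are 2 levels below Gunnar.

same level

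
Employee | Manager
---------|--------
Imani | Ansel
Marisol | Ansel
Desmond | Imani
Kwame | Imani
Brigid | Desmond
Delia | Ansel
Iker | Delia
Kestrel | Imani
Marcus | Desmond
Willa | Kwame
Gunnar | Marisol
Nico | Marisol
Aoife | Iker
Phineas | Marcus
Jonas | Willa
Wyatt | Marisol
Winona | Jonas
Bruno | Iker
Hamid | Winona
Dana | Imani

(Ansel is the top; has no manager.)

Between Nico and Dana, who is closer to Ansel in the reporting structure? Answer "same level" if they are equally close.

Both Nico and Dana are 2 levels below Ansel.

same level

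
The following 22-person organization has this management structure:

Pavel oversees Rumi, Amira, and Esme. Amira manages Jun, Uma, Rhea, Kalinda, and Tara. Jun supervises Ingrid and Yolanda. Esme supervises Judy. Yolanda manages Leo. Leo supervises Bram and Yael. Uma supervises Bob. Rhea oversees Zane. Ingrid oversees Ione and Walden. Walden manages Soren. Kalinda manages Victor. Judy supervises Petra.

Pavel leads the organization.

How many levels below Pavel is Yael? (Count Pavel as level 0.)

5

Chain from Yael up to Pavel: Yael → Leo → Yolanda → Jun → Amira → Pavel. That is 5 steps up, so Yael is 5 levels below Pavel.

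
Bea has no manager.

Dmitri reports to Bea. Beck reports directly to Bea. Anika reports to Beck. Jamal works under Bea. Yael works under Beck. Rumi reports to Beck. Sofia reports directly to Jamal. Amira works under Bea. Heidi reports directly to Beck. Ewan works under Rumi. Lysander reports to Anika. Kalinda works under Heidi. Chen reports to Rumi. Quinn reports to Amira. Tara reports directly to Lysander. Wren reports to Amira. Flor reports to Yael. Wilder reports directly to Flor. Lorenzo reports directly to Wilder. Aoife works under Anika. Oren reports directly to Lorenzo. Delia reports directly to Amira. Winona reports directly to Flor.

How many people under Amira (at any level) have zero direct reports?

The people in Amira's organization with no one reporting to them are Delia, Wren, Quinn. That is 3.

3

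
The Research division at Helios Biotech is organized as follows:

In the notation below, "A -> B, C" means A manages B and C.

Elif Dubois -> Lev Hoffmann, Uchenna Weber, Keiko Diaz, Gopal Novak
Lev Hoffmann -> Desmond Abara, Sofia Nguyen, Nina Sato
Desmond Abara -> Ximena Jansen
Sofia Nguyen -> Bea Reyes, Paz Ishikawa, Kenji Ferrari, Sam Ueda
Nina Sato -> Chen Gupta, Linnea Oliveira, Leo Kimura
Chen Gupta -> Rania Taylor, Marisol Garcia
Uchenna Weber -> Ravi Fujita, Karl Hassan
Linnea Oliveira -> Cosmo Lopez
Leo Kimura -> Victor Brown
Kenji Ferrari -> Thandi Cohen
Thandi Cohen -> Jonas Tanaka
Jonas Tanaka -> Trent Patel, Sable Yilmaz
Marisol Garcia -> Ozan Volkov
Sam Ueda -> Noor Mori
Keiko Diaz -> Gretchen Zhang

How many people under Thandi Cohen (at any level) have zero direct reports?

The people in Thandi Cohen's organization with no one reporting to them are Sable Yilmaz, Trent Patel. That is 2.

2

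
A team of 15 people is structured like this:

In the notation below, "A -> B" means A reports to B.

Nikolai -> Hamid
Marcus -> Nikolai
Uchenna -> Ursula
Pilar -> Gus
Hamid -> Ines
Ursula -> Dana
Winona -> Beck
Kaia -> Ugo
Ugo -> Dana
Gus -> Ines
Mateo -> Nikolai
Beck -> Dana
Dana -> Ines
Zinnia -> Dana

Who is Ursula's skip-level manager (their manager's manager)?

Ursula reports to Dana, and Dana reports to Ines. So Ursula's skip-level manager is Ines.

Ines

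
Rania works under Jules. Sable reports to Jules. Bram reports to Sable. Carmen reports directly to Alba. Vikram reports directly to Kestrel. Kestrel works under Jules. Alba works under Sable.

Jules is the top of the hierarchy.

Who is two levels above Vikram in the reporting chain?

Vikram reports to Kestrel, and Kestrel reports to Jules. So Vikram's skip-level manager is Jules.

Jules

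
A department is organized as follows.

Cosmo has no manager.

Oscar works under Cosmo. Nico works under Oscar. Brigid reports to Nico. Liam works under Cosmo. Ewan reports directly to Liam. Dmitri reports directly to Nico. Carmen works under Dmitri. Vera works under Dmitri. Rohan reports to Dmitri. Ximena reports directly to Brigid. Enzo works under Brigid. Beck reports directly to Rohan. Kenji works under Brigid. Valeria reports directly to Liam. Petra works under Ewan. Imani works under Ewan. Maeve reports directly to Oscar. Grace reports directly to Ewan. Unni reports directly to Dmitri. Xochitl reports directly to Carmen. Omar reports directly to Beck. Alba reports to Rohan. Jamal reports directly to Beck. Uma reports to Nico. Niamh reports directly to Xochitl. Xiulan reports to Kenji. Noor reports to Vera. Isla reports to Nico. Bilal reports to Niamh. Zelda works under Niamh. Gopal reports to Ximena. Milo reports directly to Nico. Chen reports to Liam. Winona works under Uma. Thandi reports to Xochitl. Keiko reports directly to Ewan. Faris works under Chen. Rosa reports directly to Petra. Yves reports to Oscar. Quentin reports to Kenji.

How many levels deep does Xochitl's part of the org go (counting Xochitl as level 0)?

2

The longest chain under Xochitl runs Xochitl → Niamh → Zelda, which is 2 levels below Xochitl.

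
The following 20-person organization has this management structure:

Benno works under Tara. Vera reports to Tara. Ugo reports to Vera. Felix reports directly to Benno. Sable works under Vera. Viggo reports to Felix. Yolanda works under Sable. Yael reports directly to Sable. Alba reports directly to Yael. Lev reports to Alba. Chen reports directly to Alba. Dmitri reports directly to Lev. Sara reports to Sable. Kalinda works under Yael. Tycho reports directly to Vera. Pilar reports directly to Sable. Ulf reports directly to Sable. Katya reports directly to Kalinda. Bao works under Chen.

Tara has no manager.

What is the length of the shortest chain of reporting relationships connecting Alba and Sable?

Alba is in Sable's organization: the chain from Alba up to Sable is Alba → Yael → Sable, which is 2 links.

2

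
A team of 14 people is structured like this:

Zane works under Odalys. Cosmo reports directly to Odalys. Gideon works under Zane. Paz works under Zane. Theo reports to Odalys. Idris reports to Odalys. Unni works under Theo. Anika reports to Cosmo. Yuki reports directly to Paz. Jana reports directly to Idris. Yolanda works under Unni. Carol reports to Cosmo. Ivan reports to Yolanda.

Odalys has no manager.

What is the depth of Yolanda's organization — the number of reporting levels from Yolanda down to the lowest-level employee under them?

The longest chain under Yolanda runs Yolanda → Ivan, which is 1 level below Yolanda.

1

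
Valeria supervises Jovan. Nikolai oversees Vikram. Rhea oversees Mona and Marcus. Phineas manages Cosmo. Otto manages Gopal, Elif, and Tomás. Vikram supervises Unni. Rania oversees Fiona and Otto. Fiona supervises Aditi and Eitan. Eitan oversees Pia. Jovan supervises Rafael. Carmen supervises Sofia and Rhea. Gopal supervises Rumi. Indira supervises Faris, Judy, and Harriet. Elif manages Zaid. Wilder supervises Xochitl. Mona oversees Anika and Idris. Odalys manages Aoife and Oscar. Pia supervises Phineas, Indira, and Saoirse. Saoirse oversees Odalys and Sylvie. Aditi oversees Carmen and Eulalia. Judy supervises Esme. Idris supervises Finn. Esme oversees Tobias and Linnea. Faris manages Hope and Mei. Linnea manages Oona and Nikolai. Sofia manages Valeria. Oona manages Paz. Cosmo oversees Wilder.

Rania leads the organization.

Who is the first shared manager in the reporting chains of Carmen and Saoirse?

Carmen's chain of managers is Aditi, Fiona, Rania. Saoirse's chain of managers is Pia, Eitan, Fiona, Rania. The first manager that appears in both chains is Fiona.

Fiona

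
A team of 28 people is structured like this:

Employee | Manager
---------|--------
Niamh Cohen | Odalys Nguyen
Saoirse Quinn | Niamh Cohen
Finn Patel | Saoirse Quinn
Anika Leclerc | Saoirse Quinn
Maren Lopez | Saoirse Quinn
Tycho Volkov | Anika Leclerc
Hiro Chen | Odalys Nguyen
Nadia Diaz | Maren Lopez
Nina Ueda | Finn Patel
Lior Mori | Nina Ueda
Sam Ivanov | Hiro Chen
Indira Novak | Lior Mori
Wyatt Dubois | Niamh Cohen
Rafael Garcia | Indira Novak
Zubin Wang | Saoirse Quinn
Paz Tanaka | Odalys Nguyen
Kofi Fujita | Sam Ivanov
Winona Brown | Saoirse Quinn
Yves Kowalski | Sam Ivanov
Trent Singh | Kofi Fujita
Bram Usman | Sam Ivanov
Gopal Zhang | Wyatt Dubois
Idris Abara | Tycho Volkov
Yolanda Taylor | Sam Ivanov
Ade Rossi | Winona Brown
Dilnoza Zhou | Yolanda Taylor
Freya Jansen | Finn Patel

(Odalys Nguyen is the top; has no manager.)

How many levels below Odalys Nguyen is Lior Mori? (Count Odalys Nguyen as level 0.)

5

Chain from Lior Mori up to Odalys Nguyen: Lior Mori → Nina Ueda → Finn Patel → Saoirse Quinn → Niamh Cohen → Odalys Nguyen. That is 5 steps up, so Lior Mori is 5 levels below Odalys Nguyen.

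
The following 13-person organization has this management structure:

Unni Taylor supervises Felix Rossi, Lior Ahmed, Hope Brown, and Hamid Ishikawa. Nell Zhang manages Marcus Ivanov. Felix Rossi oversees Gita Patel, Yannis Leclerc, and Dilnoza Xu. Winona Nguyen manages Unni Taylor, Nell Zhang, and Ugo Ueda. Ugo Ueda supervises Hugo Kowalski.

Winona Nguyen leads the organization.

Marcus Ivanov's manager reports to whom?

Marcus Ivanov reports to Nell Zhang, and Nell Zhang reports to Winona Nguyen. So Marcus Ivanov's skip-level manager is Winona Nguyen.

Winona Nguyen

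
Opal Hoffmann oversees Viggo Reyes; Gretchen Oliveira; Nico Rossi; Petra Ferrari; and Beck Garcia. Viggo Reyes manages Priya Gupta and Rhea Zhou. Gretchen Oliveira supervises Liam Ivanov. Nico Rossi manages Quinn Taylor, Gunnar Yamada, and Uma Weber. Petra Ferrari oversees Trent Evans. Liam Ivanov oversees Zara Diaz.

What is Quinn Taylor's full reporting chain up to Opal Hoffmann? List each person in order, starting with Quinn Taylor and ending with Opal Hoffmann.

Quinn Taylor reports to Nico Rossi. Nico Rossi reports to Opal Hoffmann. Opal Hoffmann is at the top.

Quinn Taylor -> Nico Rossi -> Opal Hoffmann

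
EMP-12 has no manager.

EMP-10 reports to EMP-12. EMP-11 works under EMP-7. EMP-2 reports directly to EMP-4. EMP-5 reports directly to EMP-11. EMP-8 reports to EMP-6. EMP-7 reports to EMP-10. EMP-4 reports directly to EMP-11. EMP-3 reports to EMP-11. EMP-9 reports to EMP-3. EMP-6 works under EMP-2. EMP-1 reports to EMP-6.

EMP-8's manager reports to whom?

EMP-2

EMP-8 reports to EMP-6, and EMP-6 reports to EMP-2. So EMP-8's skip-level manager is EMP-2.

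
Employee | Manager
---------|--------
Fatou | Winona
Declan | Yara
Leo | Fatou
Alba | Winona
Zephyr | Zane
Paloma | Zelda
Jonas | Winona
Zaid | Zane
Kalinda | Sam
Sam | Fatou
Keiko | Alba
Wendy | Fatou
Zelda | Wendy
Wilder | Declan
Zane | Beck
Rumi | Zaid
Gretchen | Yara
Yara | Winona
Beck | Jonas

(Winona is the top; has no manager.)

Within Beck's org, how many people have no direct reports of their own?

The people in Beck's organization with no one reporting to them are Zephyr, Rumi. That is 2.

2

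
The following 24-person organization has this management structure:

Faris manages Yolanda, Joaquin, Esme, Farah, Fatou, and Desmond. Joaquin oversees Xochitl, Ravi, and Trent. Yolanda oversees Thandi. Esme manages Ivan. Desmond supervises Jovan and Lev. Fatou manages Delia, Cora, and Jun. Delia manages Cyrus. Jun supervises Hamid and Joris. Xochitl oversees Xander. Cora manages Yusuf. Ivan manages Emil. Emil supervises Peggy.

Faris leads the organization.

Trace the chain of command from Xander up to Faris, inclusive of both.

Xander reports to Xochitl. Xochitl reports to Joaquin. Joaquin reports to Faris. Faris is at the top.

Xander -> Xochitl -> Joaquin -> Faris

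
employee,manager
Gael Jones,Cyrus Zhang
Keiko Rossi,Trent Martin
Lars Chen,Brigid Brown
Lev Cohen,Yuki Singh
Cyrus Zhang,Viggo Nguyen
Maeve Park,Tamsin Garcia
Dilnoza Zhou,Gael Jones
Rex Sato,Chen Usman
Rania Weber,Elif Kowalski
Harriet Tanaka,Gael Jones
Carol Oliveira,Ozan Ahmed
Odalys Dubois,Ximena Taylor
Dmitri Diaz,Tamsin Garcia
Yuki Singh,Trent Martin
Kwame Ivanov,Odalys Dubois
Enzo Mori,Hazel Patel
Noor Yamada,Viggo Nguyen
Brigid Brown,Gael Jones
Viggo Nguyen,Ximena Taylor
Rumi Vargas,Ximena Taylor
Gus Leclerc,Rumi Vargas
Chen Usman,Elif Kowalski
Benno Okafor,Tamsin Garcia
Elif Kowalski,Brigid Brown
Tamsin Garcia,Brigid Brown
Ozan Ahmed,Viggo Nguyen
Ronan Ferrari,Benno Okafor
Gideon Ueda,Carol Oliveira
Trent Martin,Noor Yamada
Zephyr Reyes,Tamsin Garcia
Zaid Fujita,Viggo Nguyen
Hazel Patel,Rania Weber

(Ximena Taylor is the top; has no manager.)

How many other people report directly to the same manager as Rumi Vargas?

Rumi Vargas reports to Ximena Taylor. Ximena Taylor's other direct reports are Viggo Nguyen, Odalys Dubois — 2 peers.

2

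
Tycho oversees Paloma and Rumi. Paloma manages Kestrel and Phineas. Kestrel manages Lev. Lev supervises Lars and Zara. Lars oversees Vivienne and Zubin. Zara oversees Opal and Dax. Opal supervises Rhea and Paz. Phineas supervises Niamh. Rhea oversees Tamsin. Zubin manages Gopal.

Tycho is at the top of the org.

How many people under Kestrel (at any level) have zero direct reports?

The people in Kestrel's organization with no one reporting to them are Dax, Paz, Tamsin, Gopal, Vivienne. That is 5.

5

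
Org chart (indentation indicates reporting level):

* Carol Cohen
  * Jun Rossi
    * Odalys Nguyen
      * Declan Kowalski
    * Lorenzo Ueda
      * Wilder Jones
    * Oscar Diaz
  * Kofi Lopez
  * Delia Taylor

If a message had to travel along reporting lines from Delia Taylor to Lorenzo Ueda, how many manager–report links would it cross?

3

Delia Taylor is 1 level below Carol Cohen, and Lorenzo Ueda is 2 levels below Carol Cohen (their lowest common manager). The shortest path runs up from Delia Taylor to Carol Cohen and back down to Lorenzo Ueda: 1 + 2 = 3 links.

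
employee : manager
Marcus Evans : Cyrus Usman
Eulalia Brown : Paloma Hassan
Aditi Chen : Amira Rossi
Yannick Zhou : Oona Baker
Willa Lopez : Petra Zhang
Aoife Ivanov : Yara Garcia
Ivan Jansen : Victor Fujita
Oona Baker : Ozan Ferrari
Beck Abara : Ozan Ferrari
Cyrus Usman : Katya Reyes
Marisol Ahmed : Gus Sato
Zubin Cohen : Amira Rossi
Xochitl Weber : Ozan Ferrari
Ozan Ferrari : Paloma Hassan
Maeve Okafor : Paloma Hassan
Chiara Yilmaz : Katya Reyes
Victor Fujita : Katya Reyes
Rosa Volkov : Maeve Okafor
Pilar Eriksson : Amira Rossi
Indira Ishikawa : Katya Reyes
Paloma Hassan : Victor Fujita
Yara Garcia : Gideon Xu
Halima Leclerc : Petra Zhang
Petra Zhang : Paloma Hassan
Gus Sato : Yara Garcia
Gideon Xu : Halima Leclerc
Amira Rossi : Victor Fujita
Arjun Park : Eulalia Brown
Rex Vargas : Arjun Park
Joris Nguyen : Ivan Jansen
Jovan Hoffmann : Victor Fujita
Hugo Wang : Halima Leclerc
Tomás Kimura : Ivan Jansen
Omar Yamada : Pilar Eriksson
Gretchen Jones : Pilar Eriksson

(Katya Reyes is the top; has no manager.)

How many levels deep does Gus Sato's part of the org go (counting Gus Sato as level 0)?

The longest chain under Gus Sato runs Gus Sato → Marisol Ahmed, which is 1 level below Gus Sato.

1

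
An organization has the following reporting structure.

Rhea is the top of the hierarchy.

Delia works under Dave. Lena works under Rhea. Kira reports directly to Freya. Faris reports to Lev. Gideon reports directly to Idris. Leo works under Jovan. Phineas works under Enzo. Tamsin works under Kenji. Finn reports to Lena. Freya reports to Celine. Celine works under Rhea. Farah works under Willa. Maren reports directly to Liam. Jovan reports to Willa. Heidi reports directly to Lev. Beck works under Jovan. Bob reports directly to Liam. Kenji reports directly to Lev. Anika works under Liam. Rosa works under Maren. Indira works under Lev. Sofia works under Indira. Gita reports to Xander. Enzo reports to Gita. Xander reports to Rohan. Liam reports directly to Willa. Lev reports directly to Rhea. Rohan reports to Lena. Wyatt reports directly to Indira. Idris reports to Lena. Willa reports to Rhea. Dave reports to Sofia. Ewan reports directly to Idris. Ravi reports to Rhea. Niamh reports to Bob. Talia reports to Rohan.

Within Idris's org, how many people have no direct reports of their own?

The people in Idris's organization with no one reporting to them are Gideon, Ewan. That is 2.

2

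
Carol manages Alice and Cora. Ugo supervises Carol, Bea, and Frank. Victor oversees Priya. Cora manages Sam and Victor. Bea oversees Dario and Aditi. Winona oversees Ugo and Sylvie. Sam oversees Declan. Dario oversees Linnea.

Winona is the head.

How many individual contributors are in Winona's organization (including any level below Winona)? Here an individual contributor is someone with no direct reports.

The people in Winona's organization with no one reporting to them are Sylvie, Frank, Aditi, Linnea, Declan, Priya, Alice. That is 7.

7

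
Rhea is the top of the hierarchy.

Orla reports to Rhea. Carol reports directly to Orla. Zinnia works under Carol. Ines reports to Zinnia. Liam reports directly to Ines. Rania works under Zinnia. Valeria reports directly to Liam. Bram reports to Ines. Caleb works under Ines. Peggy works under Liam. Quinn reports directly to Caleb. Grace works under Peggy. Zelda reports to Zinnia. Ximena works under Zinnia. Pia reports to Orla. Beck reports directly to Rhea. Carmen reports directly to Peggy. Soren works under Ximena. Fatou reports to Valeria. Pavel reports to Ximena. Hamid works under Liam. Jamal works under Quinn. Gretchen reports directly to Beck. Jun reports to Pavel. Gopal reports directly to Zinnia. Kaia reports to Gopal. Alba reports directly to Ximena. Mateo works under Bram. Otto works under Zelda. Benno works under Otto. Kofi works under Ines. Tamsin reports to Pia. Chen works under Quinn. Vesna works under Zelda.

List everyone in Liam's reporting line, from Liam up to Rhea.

Liam -> Ines -> Zinnia -> Carol -> Orla -> Rhea

Liam reports to Ines. Ines reports to Zinnia. Zinnia reports to Carol. Carol reports to Orla. Orla reports to Rhea. Rhea is at the top.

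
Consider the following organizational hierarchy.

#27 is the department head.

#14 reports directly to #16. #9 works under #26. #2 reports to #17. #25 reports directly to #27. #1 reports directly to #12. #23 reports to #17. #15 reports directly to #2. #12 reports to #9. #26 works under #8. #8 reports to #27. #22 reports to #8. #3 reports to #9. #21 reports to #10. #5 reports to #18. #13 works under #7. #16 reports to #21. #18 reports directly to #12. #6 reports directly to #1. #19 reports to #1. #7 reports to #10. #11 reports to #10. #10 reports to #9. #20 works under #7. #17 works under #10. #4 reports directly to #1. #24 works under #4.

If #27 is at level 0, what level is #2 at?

6

Chain from #2 up to #27: #2 → #17 → #10 → #9 → #26 → #8 → #27. That is 6 steps up, so #2 is 6 levels below #27.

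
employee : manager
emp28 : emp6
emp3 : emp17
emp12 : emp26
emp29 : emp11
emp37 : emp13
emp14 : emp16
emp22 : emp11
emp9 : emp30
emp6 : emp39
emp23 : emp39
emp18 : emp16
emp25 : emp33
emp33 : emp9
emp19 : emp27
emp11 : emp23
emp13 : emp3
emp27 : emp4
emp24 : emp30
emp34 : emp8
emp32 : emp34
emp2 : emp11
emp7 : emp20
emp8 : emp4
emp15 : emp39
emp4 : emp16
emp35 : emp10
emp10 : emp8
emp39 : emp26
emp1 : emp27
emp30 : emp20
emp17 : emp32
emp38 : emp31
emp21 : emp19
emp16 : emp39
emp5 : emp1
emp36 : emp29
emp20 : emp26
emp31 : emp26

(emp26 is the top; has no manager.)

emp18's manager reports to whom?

emp39

emp18 reports to emp16, and emp16 reports to emp39. So emp18's skip-level manager is emp39.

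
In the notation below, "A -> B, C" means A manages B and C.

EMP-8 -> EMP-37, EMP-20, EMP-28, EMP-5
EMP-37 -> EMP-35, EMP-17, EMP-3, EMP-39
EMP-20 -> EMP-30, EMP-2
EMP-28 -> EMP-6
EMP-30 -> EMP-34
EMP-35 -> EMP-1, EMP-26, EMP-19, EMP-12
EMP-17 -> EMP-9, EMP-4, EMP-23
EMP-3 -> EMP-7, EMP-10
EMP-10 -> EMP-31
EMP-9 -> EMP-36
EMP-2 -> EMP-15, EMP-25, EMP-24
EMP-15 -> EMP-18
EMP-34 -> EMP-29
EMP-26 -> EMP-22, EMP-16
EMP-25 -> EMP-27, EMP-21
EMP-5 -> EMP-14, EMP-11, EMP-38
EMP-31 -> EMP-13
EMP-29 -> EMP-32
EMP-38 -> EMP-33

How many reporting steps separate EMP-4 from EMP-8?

3

Chain from EMP-4 up to EMP-8: EMP-4 → EMP-17 → EMP-37 → EMP-8. That is 3 steps up, so EMP-4 is 3 levels below EMP-8.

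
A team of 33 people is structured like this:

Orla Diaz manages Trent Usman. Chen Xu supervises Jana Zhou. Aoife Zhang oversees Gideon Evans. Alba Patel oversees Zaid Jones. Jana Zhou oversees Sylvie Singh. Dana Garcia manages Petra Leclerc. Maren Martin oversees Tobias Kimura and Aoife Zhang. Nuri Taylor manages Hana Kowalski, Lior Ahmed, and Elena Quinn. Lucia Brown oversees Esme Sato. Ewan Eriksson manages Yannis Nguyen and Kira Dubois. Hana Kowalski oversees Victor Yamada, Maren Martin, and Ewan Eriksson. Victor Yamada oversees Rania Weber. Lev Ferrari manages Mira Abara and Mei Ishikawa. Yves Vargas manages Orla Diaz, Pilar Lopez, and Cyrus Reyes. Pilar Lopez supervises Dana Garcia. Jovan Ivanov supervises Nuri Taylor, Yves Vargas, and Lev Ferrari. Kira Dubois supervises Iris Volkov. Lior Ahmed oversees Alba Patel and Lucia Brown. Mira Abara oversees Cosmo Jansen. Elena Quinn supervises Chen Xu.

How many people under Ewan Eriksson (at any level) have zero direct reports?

The people in Ewan Eriksson's organization with no one reporting to them are Yannis Nguyen, Iris Volkov. That is 2.

2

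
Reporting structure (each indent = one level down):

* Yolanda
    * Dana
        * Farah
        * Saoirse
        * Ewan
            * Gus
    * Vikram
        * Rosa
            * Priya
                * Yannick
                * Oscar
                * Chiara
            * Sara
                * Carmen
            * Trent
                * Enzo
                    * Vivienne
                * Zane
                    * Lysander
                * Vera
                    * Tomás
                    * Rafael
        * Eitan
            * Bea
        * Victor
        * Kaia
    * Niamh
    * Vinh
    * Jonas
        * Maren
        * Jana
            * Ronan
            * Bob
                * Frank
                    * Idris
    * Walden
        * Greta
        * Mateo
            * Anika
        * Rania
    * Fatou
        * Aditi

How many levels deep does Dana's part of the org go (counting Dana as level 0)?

2

The longest chain under Dana runs Dana → Ewan → Gus, which is 2 levels below Dana.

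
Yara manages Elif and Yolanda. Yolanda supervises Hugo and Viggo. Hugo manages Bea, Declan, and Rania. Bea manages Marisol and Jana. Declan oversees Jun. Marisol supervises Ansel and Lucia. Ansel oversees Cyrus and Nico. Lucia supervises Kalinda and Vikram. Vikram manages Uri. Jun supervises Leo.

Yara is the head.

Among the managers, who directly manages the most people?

Hugo

Direct-report counts: Yara has 2; Yolanda has 2; Hugo has 3; Declan has 1; Jun has 1; Bea has 2; Marisol has 2; Lucia has 2; Vikram has 1; Ansel has 2. The largest is 3, held by Hugo.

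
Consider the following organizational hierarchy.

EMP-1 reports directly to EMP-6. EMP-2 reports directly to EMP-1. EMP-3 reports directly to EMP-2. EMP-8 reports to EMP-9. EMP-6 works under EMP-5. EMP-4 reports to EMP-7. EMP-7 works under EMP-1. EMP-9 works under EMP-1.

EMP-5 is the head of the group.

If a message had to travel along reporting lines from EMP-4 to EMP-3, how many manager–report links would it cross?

4

EMP-4 is 2 levels below EMP-1, and EMP-3 is 2 levels below EMP-1 (their lowest common manager). The shortest path runs up from EMP-4 to EMP-1 and back down to EMP-3: 2 + 2 = 4 links.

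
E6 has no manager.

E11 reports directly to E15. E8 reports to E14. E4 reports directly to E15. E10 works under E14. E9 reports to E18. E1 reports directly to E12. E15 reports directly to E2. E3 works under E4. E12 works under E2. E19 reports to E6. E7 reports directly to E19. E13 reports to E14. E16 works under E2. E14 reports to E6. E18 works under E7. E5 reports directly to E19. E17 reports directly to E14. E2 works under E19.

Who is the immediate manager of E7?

E7 reports directly to E19.

E19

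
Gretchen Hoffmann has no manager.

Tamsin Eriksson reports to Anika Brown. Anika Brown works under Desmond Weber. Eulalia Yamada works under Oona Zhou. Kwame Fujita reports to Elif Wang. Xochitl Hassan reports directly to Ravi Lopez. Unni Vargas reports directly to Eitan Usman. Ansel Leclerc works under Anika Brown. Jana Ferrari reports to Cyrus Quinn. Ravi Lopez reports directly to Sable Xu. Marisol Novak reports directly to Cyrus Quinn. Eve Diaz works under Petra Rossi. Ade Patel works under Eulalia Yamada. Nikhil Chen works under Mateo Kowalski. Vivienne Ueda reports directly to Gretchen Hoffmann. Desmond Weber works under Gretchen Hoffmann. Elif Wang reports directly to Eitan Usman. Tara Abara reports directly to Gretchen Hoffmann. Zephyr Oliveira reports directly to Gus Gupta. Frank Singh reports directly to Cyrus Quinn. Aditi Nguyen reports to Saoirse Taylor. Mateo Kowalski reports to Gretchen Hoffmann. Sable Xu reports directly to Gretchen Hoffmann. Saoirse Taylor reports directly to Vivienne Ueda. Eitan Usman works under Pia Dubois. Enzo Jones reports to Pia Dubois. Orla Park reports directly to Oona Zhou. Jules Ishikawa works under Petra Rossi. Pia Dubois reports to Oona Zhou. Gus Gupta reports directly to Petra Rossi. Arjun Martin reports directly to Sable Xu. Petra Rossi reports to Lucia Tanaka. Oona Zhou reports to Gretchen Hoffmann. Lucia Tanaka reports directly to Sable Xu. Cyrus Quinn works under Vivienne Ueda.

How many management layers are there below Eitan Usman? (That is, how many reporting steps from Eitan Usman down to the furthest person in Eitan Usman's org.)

The longest chain under Eitan Usman runs Eitan Usman → Elif Wang → Kwame Fujita, which is 2 levels below Eitan Usman.

2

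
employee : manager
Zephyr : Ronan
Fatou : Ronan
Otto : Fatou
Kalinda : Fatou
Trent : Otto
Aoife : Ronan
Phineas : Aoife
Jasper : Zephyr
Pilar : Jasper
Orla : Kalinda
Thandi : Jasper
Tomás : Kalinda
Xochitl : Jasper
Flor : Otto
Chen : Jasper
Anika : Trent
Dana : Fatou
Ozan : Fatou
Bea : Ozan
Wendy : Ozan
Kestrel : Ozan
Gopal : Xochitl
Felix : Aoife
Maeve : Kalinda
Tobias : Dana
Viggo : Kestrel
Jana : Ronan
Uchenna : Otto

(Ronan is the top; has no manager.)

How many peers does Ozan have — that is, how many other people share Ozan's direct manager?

3

Ozan reports to Fatou. Fatou's other direct reports are Otto, Kalinda, Dana — 3 peers.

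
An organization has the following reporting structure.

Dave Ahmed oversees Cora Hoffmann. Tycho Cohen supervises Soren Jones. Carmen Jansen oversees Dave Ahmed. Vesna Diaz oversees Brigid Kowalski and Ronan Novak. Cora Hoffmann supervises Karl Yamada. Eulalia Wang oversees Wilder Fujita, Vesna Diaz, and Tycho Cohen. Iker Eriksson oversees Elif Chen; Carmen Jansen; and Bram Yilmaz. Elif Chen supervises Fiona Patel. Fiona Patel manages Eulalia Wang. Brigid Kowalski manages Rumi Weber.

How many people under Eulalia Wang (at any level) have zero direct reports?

The people in Eulalia Wang's organization with no one reporting to them are Soren Jones, Ronan Novak, Rumi Weber, Wilder Fujita. That is 4.

4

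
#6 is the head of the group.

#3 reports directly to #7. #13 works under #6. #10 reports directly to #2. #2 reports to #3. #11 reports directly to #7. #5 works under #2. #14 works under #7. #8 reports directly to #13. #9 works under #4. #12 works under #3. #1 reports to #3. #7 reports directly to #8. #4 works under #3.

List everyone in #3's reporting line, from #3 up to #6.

#3 -> #7 -> #8 -> #13 -> #6

#3 reports to #7. #7 reports to #8. #8 reports to #13. #13 reports to #6. #6 is at the top.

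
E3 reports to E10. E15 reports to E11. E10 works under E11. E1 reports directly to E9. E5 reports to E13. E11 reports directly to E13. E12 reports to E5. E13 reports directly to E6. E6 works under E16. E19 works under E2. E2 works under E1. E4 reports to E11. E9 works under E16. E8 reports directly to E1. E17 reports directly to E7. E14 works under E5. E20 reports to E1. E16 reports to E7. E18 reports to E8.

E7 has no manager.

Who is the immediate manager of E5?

E5 reports directly to E13.

E13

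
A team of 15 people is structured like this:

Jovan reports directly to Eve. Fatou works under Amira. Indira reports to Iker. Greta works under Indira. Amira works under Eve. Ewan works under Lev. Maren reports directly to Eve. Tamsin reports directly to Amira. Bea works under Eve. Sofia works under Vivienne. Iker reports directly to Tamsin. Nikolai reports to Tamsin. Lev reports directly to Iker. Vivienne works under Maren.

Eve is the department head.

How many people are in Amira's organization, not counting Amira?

Amira directly manages Tamsin, Fatou. Under Tamsin: Iker, Lev, Ewan, Indira, Greta, Nikolai (6). Fatou has no reports. So Amira's organization is 2 direct reports plus everyone under them: 7 + 1 = 8.

8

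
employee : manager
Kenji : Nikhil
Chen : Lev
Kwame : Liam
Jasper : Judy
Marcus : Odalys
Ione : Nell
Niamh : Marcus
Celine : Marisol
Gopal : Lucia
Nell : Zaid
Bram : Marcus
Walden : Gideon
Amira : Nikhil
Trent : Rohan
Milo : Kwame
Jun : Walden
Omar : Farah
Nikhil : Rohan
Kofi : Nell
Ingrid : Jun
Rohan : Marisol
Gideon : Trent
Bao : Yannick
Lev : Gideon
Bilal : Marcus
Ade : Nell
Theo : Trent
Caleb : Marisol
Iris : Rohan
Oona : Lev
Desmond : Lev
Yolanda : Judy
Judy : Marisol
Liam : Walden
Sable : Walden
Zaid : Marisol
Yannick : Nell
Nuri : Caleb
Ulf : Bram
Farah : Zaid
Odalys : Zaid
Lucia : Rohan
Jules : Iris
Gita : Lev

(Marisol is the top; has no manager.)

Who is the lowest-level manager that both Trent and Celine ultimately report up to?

Trent's chain of managers is Rohan, Marisol. Celine's chain of managers is Marisol. The first manager that appears in both chains is Marisol.

Marisol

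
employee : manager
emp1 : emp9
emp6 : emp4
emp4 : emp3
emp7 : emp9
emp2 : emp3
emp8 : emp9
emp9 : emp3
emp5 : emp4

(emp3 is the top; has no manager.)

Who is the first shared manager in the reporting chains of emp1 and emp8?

emp1's chain of managers is emp9, emp3. emp8's chain of managers is emp9, emp3. The first manager that appears in both chains is emp9.

emp9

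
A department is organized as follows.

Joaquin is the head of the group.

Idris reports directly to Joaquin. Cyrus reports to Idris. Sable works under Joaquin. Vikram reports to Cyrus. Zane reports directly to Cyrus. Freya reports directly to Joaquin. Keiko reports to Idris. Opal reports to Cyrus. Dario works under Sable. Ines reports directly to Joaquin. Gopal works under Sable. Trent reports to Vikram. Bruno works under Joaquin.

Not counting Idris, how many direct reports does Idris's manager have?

4

Idris reports to Joaquin. Joaquin's other direct reports are Sable, Freya, Ines, Bruno — 4 peers.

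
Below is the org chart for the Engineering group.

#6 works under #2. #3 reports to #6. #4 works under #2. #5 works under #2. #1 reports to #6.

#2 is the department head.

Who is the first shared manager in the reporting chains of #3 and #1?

#3's chain of managers is #6, #2. #1's chain of managers is #6, #2. The first manager that appears in both chains is #6.

#6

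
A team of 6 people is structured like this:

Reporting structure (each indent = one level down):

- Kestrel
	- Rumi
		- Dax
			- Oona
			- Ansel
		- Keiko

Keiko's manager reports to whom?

Keiko reports to Rumi, and Rumi reports to Kestrel. So Keiko's skip-level manager is Kestrel.

Kestrel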